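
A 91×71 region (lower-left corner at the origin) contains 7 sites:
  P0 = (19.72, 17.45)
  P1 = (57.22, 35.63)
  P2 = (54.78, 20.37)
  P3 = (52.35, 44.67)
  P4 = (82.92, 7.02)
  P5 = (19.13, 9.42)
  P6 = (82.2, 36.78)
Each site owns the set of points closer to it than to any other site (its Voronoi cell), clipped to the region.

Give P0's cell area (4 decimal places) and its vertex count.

Area of P0's cell: 1423.9727 (5 vertices)

1. box [0,91]×[0,71]: [(0, 0) (91, 0) (91, 71) (0, 71)]
2. ⊥bis P0·P1 via (38.47,26.54): [(0, 0) (51.3366, 0) (16.9158, 71) (0, 71)]  |A|=2422.9596
3. ⊥bis P0·P2 via (37.25,18.91): [(0, 0) (38.8249, 0) (36.2297, 31.1612) (16.9158, 71) (0, 71)]  |A|=2228.0206
4. ⊥bis P0·P3 via (36.035,31.06): [(0, 0) (38.8249, 0) (36.2606, 30.7896) (2.717, 71) (0, 71)]  |A|=1939.5783
5. ⊥bis P0·P4 via (51.32,12.235): [(0, 0) (38.8249, 0) (36.2606, 30.7896) (2.717, 71) (0, 71)]  |A|=1939.5783
6. ⊥bis P0·P5 via (19.425,13.435): [(0, 14.8622) (37.8185, 12.0835) (36.2606, 30.7896) (2.717, 71) (0, 71)]  |A|=1423.9727
7. ⊥bis P0·P6 via (50.96,27.115): [(0, 14.8622) (37.8185, 12.0835) (36.2606, 30.7896) (2.717, 71) (0, 71)]  |A|=1423.9727
8. canonical 5-gon: [(0, 14.8622) (37.8185, 12.0835) (36.2606, 30.7896) (2.717, 71) (0, 71)]
9. shoelace: 1423.9727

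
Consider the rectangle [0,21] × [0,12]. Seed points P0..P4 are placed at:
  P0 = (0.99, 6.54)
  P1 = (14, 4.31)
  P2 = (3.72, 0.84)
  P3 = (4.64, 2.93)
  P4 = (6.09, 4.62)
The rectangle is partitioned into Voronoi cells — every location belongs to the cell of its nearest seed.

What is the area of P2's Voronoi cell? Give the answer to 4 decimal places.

Area of P2's cell: 15.0252

1. box [0,21]×[0,12]: [(0, 0) (21, 0) (21, 12) (0, 12)]
2. ⊥bis P2·P0 via (2.355,3.69): [(0, 2.5621) (0, 0) (21, 0) (21, 12) (19.7055, 12)]  |A|=159.0103
3. ⊥bis P2·P1 via (8.86,2.575): [(7.6307, 6.2168) (0, 2.5621) (0, 0) (9.7292, 0)]  |A|=40.0174
4. ⊥bis P2·P3 via (4.18,1.885): [(1.2652, 3.1681) (0, 2.5621) (0, 0) (8.4622, 0)]  |A|=15.0252
5. ⊥bis P2·P4 via (4.905,2.73): [(1.2652, 3.1681) (0, 2.5621) (0, 0) (8.4622, 0)]  |A|=15.0252
6. canonical 4-gon: [(1.2652, 3.1681) (0, 2.5621) (0, 0) (8.4622, 0)]
7. shoelace: 15.0252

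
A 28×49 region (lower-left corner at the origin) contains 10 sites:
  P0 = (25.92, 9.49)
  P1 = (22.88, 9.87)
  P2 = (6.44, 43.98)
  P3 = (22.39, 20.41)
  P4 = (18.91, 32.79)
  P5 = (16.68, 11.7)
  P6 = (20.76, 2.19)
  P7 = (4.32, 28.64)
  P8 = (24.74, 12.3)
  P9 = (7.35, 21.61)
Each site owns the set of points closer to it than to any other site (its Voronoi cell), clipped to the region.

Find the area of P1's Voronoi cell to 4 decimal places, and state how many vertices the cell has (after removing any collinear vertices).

1. box [0,28]×[0,49]: [(0, 0) (28, 0) (28, 49) (0, 49)]
2. ⊥bis P1·P0 via (24.4,9.68): [(0, 0) (23.19, 0) (28, 38.48) (28, 49) (0, 49)]  |A|=1279.4556
3. ⊥bis P1·P2 via (14.66,26.925): [(0, 19.8593) (0, 0) (23.19, 0) (27.3182, 33.0259)]  |A|=654.196
4. ⊥bis P1·P3 via (22.635,15.14): [(0, 14.0877) (0, 0) (23.19, 0) (25.0968, 15.2544)]  |A|=353.6536
5. ⊥bis P1·P4 via (20.895,21.33): [(0, 14.0877) (0, 0) (23.19, 0) (25.0968, 15.2544)]  |A|=353.6536
6. ⊥bis P1·P5 via (19.78,10.785): [(21.0436, 15.066) (16.5967, 0) (23.19, 0) (25.0968, 15.2544)]  |A|=80.4026
7. ⊥bis P1·P6 via (21.82,6.03): [(21.0436, 15.066) (18.6359, 6.9089) (23.8729, 5.4633) (25.0968, 15.2544)]  |A|=42.827
8. ⊥bis P1·P7 via (13.6,19.255): [(21.0436, 15.066) (18.6359, 6.9089) (23.8729, 5.4633) (25.0968, 15.2544)]  |A|=42.827
9. ⊥bis P1·P8 via (23.81,11.085): [(20.5949, 13.5459) (18.6359, 6.9089) (23.8729, 5.4633) (24.5088, 10.5501)]  |A|=29.7019
10. ⊥bis P1·P9 via (15.115,15.74): [(20.5949, 13.5459) (18.6359, 6.9089) (23.8729, 5.4633) (24.5088, 10.5501)]  |A|=29.7019
11. canonical 4-gon: [(20.5949, 13.5459) (18.6359, 6.9089) (23.8729, 5.4633) (24.5088, 10.5501)]
12. shoelace: 29.7019

Area of P1's cell: 29.7019 (4 vertices)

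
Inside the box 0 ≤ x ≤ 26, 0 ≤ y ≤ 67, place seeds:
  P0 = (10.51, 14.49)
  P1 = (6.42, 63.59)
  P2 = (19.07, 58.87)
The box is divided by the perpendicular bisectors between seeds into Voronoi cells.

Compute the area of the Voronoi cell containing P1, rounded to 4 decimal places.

1. box [0,26]×[0,67]: [(0, 0) (26, 0) (26, 67) (0, 67)]
2. ⊥bis P1·P0 via (8.465,39.04): [(0, 38.3349) (26, 40.5007) (26, 67) (0, 67)]  |A|=717.1382
3. ⊥bis P1·P2 via (12.745,61.23): [(0, 38.3349) (4.3371, 38.6961) (14.8979, 67) (0, 67)]  |A|=272.9962
4. canonical 4-gon: [(0, 38.3349) (4.3371, 38.6961) (14.8979, 67) (0, 67)]
5. shoelace: 272.9962

Area of P1's cell: 272.9962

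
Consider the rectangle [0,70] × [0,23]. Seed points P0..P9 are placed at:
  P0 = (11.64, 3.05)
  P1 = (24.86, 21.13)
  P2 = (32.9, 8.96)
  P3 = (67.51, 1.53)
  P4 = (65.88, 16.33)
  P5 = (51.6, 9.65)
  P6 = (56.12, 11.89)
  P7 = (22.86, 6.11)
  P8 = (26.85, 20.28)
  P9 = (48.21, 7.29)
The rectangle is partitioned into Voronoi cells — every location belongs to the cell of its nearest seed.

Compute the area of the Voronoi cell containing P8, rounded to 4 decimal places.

Area of P8's cell: 111.1585

1. box [0,70]×[0,23]: [(0, 0) (70, 0) (70, 23) (0, 23)]
2. ⊥bis P8·P0 via (19.245,11.665): [(32.4592, 0) (70, 0) (70, 23) (6.4046, 23)]  |A|=1163.066
3. ⊥bis P8·P1 via (25.855,20.705): [(21.2411, 9.903) (32.4592, 0) (70, 0) (70, 23) (26.8353, 23)]  |A|=1029.2754
4. ⊥bis P8·P2 via (29.875,14.62): [(21.2979, 10.0359) (45.5546, 23) (26.8353, 23)]  |A|=121.3394
5. ⊥bis P8·P3 via (47.18,10.905): [(21.2979, 10.0359) (45.5546, 23) (26.8353, 23)]  |A|=121.3394
6. ⊥bis P8·P4 via (46.365,18.305): [(21.2979, 10.0359) (45.5546, 23) (26.8353, 23)]  |A|=121.3394
7. ⊥bis P8·P5 via (39.225,14.965): [(21.2979, 10.0359) (41.8184, 21.0032) (42.676, 23) (26.8353, 23)]  |A|=118.4653
8. ⊥bis P8·P6 via (41.485,16.085): [(21.2979, 10.0359) (41.8184, 21.0032) (42.676, 23) (26.8353, 23)]  |A|=118.4653
9. ⊥bis P8·P7 via (24.855,13.195): [(22.8842, 13.7499) (26.3965, 12.7609) (41.8184, 21.0032) (42.676, 23) (26.8353, 23)]  |A|=111.1585
10. ⊥bis P8·P9 via (37.53,13.785): [(22.8842, 13.7499) (26.3965, 12.7609) (41.8184, 21.0032) (42.676, 23) (26.8353, 23)]  |A|=111.1585
11. canonical 5-gon: [(22.8842, 13.7499) (26.3965, 12.7609) (41.8184, 21.0032) (42.676, 23) (26.8353, 23)]
12. shoelace: 111.1585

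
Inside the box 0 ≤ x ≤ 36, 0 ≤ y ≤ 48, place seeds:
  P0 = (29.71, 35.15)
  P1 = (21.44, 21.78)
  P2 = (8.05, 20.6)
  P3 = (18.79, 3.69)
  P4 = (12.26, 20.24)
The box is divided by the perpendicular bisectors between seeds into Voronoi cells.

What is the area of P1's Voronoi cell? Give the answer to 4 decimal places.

Area of P1's cell: 319.0932

1. box [0,36]×[0,48]: [(0, 0) (36, 0) (36, 48) (0, 48)]
2. ⊥bis P1·P0 via (25.575,28.465): [(0, 44.2844) (0, 0) (36, 0) (36, 22.0166)]  |A|=1193.4183
3. ⊥bis P1·P2 via (14.745,21.19): [(13.4425, 35.9695) (16.6124, 0) (36, 0) (36, 22.0166)]  |A|=597.0012
4. ⊥bis P1·P3 via (20.115,12.735): [(13.4425, 35.9695) (15.4296, 13.4214) (36, 10.408) (36, 22.0166)]  |A|=359.8487
5. ⊥bis P1·P4 via (16.85,21.01): [(14.4444, 35.3498) (18.1909, 13.0169) (36, 10.408) (36, 22.0166)]  |A|=319.0932
6. canonical 4-gon: [(14.4444, 35.3498) (18.1909, 13.0169) (36, 10.408) (36, 22.0166)]
7. shoelace: 319.0932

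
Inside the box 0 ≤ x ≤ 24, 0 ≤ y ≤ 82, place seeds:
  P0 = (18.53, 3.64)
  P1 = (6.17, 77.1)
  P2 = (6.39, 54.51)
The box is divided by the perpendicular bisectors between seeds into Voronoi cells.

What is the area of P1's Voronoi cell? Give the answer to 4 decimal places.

1. box [0,24]×[0,82]: [(0, 0) (24, 0) (24, 82) (0, 82)]
2. ⊥bis P1·P0 via (12.35,40.37): [(0, 38.2921) (24, 42.3302) (24, 82) (0, 82)]  |A|=1000.5333
3. ⊥bis P1·P2 via (6.28,65.805): [(0, 65.7438) (24, 65.9776) (24, 82) (0, 82)]  |A|=387.3431
4. canonical 4-gon: [(0, 65.7438) (24, 65.9776) (24, 82) (0, 82)]
5. shoelace: 387.3431

Area of P1's cell: 387.3431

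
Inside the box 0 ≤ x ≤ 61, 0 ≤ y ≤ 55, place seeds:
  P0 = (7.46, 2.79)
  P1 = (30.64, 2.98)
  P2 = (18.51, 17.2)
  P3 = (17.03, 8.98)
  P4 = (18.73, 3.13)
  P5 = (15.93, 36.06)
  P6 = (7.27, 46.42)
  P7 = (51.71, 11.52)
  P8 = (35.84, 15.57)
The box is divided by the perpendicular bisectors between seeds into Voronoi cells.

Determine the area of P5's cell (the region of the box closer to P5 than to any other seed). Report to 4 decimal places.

1. box [0,61]×[0,55]: [(0, 0) (61, 0) (61, 55) (0, 55)]
2. ⊥bis P5·P0 via (11.695,19.425): [(0, 22.4024) (61, 6.8728) (61, 55) (0, 55)]  |A|=2462.1092
3. ⊥bis P5·P1 via (23.285,19.52): [(0, 22.4024) (18.9295, 17.5832) (61, 36.2911) (61, 55) (0, 55)]  |A|=1843.2875
4. ⊥bis P5·P2 via (17.22,26.63): [(0, 24.2743) (49.073, 30.9874) (61, 36.2911) (61, 55) (0, 55)]  |A|=1597.8546
5. ⊥bis P5·P3 via (16.48,22.52): [(0, 24.2743) (49.073, 30.9874) (61, 36.2911) (61, 55) (0, 55)]  |A|=1597.8546
6. ⊥bis P5·P4 via (17.33,19.595): [(0, 24.2743) (49.073, 30.9874) (61, 36.2911) (61, 55) (0, 55)]  |A|=1597.8546
7. ⊥bis P5·P6 via (11.6,41.24): [(0, 31.5435) (0, 24.2743) (49.073, 30.9874) (61, 36.2911) (61, 55) (28.0612, 55)]  |A|=1268.7461
8. ⊥bis P5·P7 via (33.82,23.79): [(0, 31.5435) (0, 24.2743) (37.6882, 29.43) (55.2256, 55) (28.0612, 55)]  |A|=955.9489
9. ⊥bis P5·P8 via (25.885,25.815): [(0, 31.5435) (0, 24.2743) (28.2809, 28.1431) (53.8379, 52.9766) (55.2256, 55) (28.0612, 55)]  |A|=855.585
10. canonical 6-gon: [(0, 31.5435) (0, 24.2743) (28.2809, 28.1431) (53.8379, 52.9766) (55.2256, 55) (28.0612, 55)]
11. shoelace: 855.585

Area of P5's cell: 855.5850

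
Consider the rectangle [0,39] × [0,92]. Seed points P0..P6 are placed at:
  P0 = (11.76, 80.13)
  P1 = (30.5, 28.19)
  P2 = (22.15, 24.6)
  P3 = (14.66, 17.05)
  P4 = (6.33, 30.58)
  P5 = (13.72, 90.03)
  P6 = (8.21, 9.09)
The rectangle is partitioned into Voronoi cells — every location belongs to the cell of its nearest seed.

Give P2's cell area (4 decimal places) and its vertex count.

1. box [0,39]×[0,92]: [(0, 0) (39, 0) (39, 92) (0, 92)]
2. ⊥bis P2·P0 via (16.955,52.365): [(0, 49.1926) (0, 0) (39, 0) (39, 56.4898)]  |A|=2060.8062
3. ⊥bis P2·P1 via (26.325,26.395): [(15.2931, 52.0541) (0, 49.1926) (0, 0) (37.6733, 0)]  |A|=1356.6781
4. ⊥bis P2·P3 via (18.405,20.825): [(36.3914, 2.9816) (15.2931, 52.0541) (0, 49.1926) (0, 39.0837)]  |A|=589.36
5. ⊥bis P2·P4 via (14.24,27.59): [(13.5161, 25.675) (36.3914, 2.9816) (19.6537, 41.9118)]  |A|=255.3518
6. ⊥bis P2·P5 via (17.935,57.315): [(13.5161, 25.675) (36.3914, 2.9816) (19.6537, 41.9118)]  |A|=255.3518
7. ⊥bis P2·P6 via (15.18,16.845): [(13.5161, 25.675) (36.3914, 2.9816) (19.6537, 41.9118)]  |A|=255.3518
8. canonical 3-gon: [(13.5161, 25.675) (36.3914, 2.9816) (19.6537, 41.9118)]
9. shoelace: 255.3518

Area of P2's cell: 255.3518 (3 vertices)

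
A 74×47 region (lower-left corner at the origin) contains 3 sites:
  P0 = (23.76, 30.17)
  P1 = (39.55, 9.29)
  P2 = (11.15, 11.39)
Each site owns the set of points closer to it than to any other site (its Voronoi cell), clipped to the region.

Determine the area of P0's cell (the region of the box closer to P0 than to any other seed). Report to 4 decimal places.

Area of P0's cell: 1261.8761

1. box [0,74]×[0,47]: [(0, 0) (74, 0) (74, 47) (0, 47)]
2. ⊥bis P0·P1 via (31.655,19.73): [(0, 0) (5.5649, 0) (67.7156, 47) (0, 47)]  |A|=1722.0932
3. ⊥bis P0·P2 via (17.455,20.78): [(0, 32.5003) (25.712, 15.2358) (67.7156, 47) (0, 47)]  |A|=1261.8761
4. canonical 4-gon: [(0, 32.5003) (25.712, 15.2358) (67.7156, 47) (0, 47)]
5. shoelace: 1261.8761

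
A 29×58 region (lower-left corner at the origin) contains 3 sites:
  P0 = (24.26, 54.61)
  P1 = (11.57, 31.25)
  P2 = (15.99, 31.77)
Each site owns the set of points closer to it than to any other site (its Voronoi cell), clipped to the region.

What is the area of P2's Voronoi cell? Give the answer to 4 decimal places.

Area of P2's cell: 603.9794

1. box [0,29]×[0,58]: [(0, 0) (29, 0) (29, 58) (0, 58)]
2. ⊥bis P2·P0 via (20.125,43.19): [(0, 50.4769) (0, 0) (29, 0) (29, 39.9765)]  |A|=1311.575
3. ⊥bis P2·P1 via (13.78,31.51): [(12.0624, 46.1093) (17.4871, 0) (29, 0) (29, 39.9765)]  |A|=603.9794
4. canonical 4-gon: [(12.0624, 46.1093) (17.4871, 0) (29, 0) (29, 39.9765)]
5. shoelace: 603.9794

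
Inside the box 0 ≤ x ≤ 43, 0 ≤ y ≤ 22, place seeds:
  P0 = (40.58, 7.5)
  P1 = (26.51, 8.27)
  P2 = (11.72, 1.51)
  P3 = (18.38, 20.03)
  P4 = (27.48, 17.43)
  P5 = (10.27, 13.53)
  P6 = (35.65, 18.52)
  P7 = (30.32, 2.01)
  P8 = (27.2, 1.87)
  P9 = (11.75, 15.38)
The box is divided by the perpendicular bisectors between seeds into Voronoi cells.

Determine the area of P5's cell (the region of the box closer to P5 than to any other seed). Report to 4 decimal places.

1. box [0,43]×[0,22]: [(0, 0) (43, 0) (43, 22) (0, 22)]
2. ⊥bis P5·P0 via (25.425,10.515): [(0, 0) (23.3331, 0) (27.7099, 22) (0, 22)]  |A|=561.4727
3. ⊥bis P5·P1 via (18.39,10.9): [(0, 0) (14.8596, 0) (21.9852, 22) (0, 22)]  |A|=405.2926
4. ⊥bis P5·P2 via (10.995,7.52): [(0, 6.1936) (17.5514, 8.3109) (21.9852, 22) (0, 22)]  |A|=289.1905
5. ⊥bis P5·P3 via (14.325,16.78): [(0, 6.1936) (17.5514, 8.3109) (18.5764, 11.4755) (10.1413, 22) (0, 22)]  |A|=226.8651
6. ⊥bis P5·P4 via (18.875,15.48): [(0, 6.1936) (17.5514, 8.3109) (18.5764, 11.4755) (10.1413, 22) (0, 22)]  |A|=226.8651
7. ⊥bis P5·P6 via (22.96,16.025): [(0, 6.1936) (17.5514, 8.3109) (18.5764, 11.4755) (10.1413, 22) (0, 22)]  |A|=226.8651
8. ⊥bis P5·P7 via (20.295,7.77): [(0, 6.1936) (17.5514, 8.3109) (18.5764, 11.4755) (10.1413, 22) (0, 22)]  |A|=226.8651
9. ⊥bis P5·P8 via (18.735,7.7): [(0, 6.1936) (17.5514, 8.3109) (18.5764, 11.4755) (10.1413, 22) (0, 22)]  |A|=226.8651
10. ⊥bis P5·P9 via (11.01,14.455): [(0, 6.1936) (17.5514, 8.3109) (17.7857, 9.0344) (1.5787, 22) (0, 22)]  |A|=156.8996
11. canonical 5-gon: [(0, 6.1936) (17.5514, 8.3109) (17.7857, 9.0344) (1.5787, 22) (0, 22)]
12. shoelace: 156.8996

Area of P5's cell: 156.8996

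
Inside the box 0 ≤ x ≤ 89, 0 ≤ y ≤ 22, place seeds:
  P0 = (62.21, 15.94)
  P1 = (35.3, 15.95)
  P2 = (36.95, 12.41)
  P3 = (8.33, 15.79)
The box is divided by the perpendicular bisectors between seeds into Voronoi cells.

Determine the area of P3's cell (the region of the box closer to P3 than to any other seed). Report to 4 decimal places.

Area of P3's cell: 477.0463

1. box [0,89]×[0,22]: [(0, 0) (89, 0) (89, 22) (0, 22)]
2. ⊥bis P3·P0 via (35.27,15.865): [(0, 0) (35.3142, 0) (35.2529, 22) (0, 22)]  |A|=776.238
3. ⊥bis P3·P1 via (21.815,15.87): [(0, 0) (21.9091, 0) (21.7786, 22) (0, 22)]  |A|=480.5656
4. ⊥bis P3·P2 via (22.64,14.1): [(0, 0) (20.9748, 0) (21.8645, 7.5331) (21.7786, 22) (0, 22)]  |A|=477.0463
5. canonical 5-gon: [(0, 0) (20.9748, 0) (21.8645, 7.5331) (21.7786, 22) (0, 22)]
6. shoelace: 477.0463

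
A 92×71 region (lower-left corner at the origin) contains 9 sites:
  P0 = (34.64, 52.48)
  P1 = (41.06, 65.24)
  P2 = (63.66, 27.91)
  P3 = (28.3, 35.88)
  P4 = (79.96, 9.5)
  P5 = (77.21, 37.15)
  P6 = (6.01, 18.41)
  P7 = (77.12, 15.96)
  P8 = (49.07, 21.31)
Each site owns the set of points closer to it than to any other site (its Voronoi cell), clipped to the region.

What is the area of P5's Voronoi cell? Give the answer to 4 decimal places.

1. box [0,92]×[0,71]: [(0, 0) (92, 0) (92, 71) (0, 71)]
2. ⊥bis P5·P0 via (55.925,44.815): [(39.7865, 0) (92, 0) (92, 71) (65.3546, 71)]  |A|=2799.491
3. ⊥bis P5·P1 via (59.135,51.195): [(57.4344, 49.0064) (39.7865, 0) (92, 0) (92, 71) (74.5243, 71)]  |A|=2698.6534
4. ⊥bis P5·P2 via (70.435,32.53): [(58.3744, 50.2162) (92, 0.906) (92, 71) (74.5243, 71)]  |A|=1360.0808
5. ⊥bis P5·P3 via (52.755,36.515): [(58.3744, 50.2162) (92, 0.906) (92, 71) (74.5243, 71)]  |A|=1360.0808
6. ⊥bis P5·P4 via (78.585,23.325): [(58.3744, 50.2162) (76.831, 23.1506) (92, 24.6592) (92, 71) (74.5243, 71)]  |A|=1179.9248
7. ⊥bis P5·P6 via (41.61,27.78): [(58.3744, 50.2162) (76.831, 23.1506) (92, 24.6592) (92, 71) (74.5243, 71)]  |A|=1179.9248
8. ⊥bis P5·P7 via (77.165,26.555): [(58.3744, 50.2162) (74.5018, 26.5663) (92, 26.492) (92, 71) (74.5243, 71)]  |A|=1136.2258
9. ⊥bis P5·P8 via (63.14,29.23): [(58.3744, 50.2162) (74.5018, 26.5663) (92, 26.492) (92, 71) (74.5243, 71)]  |A|=1136.2258
10. canonical 5-gon: [(58.3744, 50.2162) (74.5018, 26.5663) (92, 26.492) (92, 71) (74.5243, 71)]
11. shoelace: 1136.2258

Area of P5's cell: 1136.2258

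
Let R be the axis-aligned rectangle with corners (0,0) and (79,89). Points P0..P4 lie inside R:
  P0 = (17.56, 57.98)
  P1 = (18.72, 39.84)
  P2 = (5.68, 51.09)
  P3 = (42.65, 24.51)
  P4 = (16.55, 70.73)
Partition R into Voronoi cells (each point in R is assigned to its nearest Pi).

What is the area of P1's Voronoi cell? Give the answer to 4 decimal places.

Area of P1's cell: 1143.2541

1. box [0,79]×[0,89]: [(0, 0) (79, 0) (79, 89) (0, 89)]
2. ⊥bis P1·P0 via (18.14,48.91): [(0, 47.75) (0, 0) (79, 0) (79, 52.8018)]  |A|=3971.7969
3. ⊥bis P1·P2 via (12.2,45.465): [(14.9988, 48.7091) (0, 31.3238) (0, 0) (79, 0) (79, 52.8018)]  |A|=3848.6105
4. ⊥bis P1·P3 via (30.685,32.175): [(42.3996, 50.4613) (14.9988, 48.7091) (0, 31.3238) (0, 0) (10.0731, 0)]  |A|=1143.2541
5. ⊥bis P1·P4 via (17.635,55.285): [(42.3996, 50.4613) (14.9988, 48.7091) (0, 31.3238) (0, 0) (10.0731, 0)]  |A|=1143.2541
6. canonical 5-gon: [(42.3996, 50.4613) (14.9988, 48.7091) (0, 31.3238) (0, 0) (10.0731, 0)]
7. shoelace: 1143.2541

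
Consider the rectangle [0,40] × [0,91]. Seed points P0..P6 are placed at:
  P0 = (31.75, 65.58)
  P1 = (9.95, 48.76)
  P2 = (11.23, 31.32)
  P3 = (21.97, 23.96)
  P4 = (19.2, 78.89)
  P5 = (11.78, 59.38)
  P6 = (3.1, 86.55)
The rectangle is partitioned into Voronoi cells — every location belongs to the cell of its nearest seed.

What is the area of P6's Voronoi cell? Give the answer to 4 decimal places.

1. box [0,40]×[0,91]: [(0, 0) (40, 0) (40, 91) (0, 91)]
2. ⊥bis P6·P0 via (17.425,76.065): [(0, 52.2583) (28.3565, 91) (0, 91)]  |A|=549.289
3. ⊥bis P6·P1 via (6.525,67.655): [(0, 66.4722) (11.9952, 68.6465) (28.3565, 91) (0, 91)]  |A|=464.0398
4. ⊥bis P6·P2 via (7.165,58.935): [(0, 66.4722) (11.9952, 68.6465) (28.3565, 91) (0, 91)]  |A|=464.0398
5. ⊥bis P6·P3 via (12.535,55.255): [(0, 66.4722) (11.9952, 68.6465) (28.3565, 91) (0, 91)]  |A|=464.0398
6. ⊥bis P6·P4 via (11.15,82.72): [(0, 66.4722) (3.7425, 67.1506) (15.0894, 91) (0, 91)]  |A|=225.8338
7. ⊥bis P6·P5 via (7.44,72.965): [(0, 70.5881) (6.3419, 72.6142) (15.0894, 91) (0, 91)]  |A|=203.4406
8. canonical 4-gon: [(0, 70.5881) (6.3419, 72.6142) (15.0894, 91) (0, 91)]
9. shoelace: 203.4406

Area of P6's cell: 203.4406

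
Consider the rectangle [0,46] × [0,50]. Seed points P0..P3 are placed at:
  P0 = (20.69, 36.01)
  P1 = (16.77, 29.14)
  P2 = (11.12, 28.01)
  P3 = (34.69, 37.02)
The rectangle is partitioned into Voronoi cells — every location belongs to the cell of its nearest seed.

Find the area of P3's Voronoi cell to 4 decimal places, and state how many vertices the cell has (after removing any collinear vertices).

1. box [0,46]×[0,50]: [(0, 0) (46, 0) (46, 50) (0, 50)]
2. ⊥bis P3·P0 via (27.69,36.515): [(30.3243, 0) (46, 0) (46, 50) (26.7172, 50)]  |A|=873.9637
3. ⊥bis P3·P1 via (25.73,33.08): [(28.3711, 27.0738) (40.2763, 0) (46, 0) (46, 50) (26.7172, 50)]  |A|=739.2439
4. ⊥bis P3·P2 via (22.905,32.515): [(28.3711, 27.0738) (40.2763, 0) (46, 0) (46, 50) (26.7172, 50)]  |A|=739.2439
5. canonical 5-gon: [(28.3711, 27.0738) (40.2763, 0) (46, 0) (46, 50) (26.7172, 50)]
6. shoelace: 739.2439

Area of P3's cell: 739.2439 (5 vertices)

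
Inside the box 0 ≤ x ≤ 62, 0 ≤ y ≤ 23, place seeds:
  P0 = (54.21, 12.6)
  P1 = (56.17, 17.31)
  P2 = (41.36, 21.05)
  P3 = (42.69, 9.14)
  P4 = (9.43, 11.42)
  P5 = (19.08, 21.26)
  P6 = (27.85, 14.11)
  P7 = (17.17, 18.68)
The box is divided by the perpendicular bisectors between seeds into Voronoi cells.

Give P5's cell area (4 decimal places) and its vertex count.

1. box [0,62]×[0,23]: [(0, 0) (62, 0) (62, 23) (0, 23)]
2. ⊥bis P5·P0 via (36.645,16.93): [(0, 0) (32.4715, 0) (38.1413, 23) (0, 23)]  |A|=812.048
3. ⊥bis P5·P1 via (37.625,19.285): [(0, 0) (32.4715, 0) (37.9288, 22.138) (38.0206, 23) (0, 23)]  |A|=811.996
4. ⊥bis P5·P2 via (30.22,21.155): [(0, 0) (30.0206, 0) (30.2374, 23) (0, 23)]  |A|=692.9669
5. ⊥bis P5·P3 via (30.885,15.2): [(0, 0) (23.0822, 0) (30.1504, 13.769) (30.2374, 23) (0, 23)]  |A|=645.1997
6. ⊥bis P5·P4 via (14.255,16.34): [(25.7056, 5.1105) (30.1504, 13.769) (30.2374, 23) (7.4639, 23)]  |A|=223.8419
7. ⊥bis P5·P6 via (23.465,17.685): [(18.7636, 11.9184) (27.7982, 23) (7.4639, 23)]  |A|=112.6682
8. ⊥bis P5·P7 via (18.125,19.97): [(22.6168, 16.6447) (27.7982, 23) (14.0321, 23)]  |A|=43.7441
9. canonical 3-gon: [(22.6168, 16.6447) (27.7982, 23) (14.0321, 23)]
10. shoelace: 43.7441

Area of P5's cell: 43.7441 (3 vertices)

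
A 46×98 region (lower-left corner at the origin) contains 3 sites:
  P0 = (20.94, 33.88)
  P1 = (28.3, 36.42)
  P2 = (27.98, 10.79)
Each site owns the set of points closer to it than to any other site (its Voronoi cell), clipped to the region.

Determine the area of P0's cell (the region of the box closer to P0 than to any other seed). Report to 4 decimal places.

Area of P0's cell: 1297.9102

1. box [0,46]×[0,98]: [(0, 0) (46, 0) (46, 98) (0, 98)]
2. ⊥bis P0·P1 via (24.62,35.15): [(0, 0) (36.7506, 0) (2.9299, 98) (0, 98)]  |A|=1944.344
3. ⊥bis P0·P2 via (24.46,22.335): [(0, 14.8773) (28.6063, 23.5992) (2.9299, 98) (0, 98)]  |A|=1297.9102
4. canonical 4-gon: [(0, 14.8773) (28.6063, 23.5992) (2.9299, 98) (0, 98)]
5. shoelace: 1297.9102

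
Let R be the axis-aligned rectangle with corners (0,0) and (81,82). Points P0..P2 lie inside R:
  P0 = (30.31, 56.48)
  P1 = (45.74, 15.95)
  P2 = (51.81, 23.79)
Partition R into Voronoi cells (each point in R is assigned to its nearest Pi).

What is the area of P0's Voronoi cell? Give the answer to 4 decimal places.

Area of P0's cell: 3287.1243

1. box [0,81]×[0,82]: [(0, 0) (81, 0) (81, 82) (0, 82)]
2. ⊥bis P0·P1 via (38.025,36.215): [(0, 21.7387) (81, 52.5758) (81, 82) (0, 82)]  |A|=3632.263
3. ⊥bis P0·P2 via (41.06,40.135): [(0, 21.7387) (31.0792, 33.5707) (81, 66.4033) (81, 82) (0, 82)]  |A|=3287.1243
4. canonical 5-gon: [(0, 21.7387) (31.0792, 33.5707) (81, 66.4033) (81, 82) (0, 82)]
5. shoelace: 3287.1243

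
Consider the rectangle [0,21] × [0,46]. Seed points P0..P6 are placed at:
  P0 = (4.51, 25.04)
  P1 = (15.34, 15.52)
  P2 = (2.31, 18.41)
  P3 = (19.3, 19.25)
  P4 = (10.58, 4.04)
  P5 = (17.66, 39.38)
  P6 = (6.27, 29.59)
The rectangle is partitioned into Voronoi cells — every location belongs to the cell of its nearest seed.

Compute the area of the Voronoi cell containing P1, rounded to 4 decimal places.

Area of P1's cell: 123.6075

1. box [0,21]×[0,46]: [(0, 0) (21, 0) (21, 46) (0, 46)]
2. ⊥bis P1·P0 via (9.925,20.28): [(0, 8.9893) (0, 0) (21, 0) (21, 32.879)]  |A|=439.6166
3. ⊥bis P1·P2 via (8.825,16.965): [(9.4372, 19.725) (5.0622, 0) (21, 0) (21, 32.879)]  |A|=347.2736
4. ⊥bis P1·P3 via (17.32,17.385): [(12.1785, 22.8436) (9.4372, 19.725) (5.0622, 0) (21, 0) (21, 13.4781)]  |A|=261.7009
5. ⊥bis P1·P4 via (12.96,9.78): [(12.1785, 22.8436) (9.4372, 19.725) (7.7139, 11.9552) (21, 6.4463) (21, 13.4781)]  |A|=123.6075
6. ⊥bis P1·P5 via (16.5,27.45): [(12.1785, 22.8436) (9.4372, 19.725) (7.7139, 11.9552) (21, 6.4463) (21, 13.4781)]  |A|=123.6075
7. ⊥bis P1·P6 via (10.805,22.555): [(12.1785, 22.8436) (9.4372, 19.725) (7.7139, 11.9552) (21, 6.4463) (21, 13.4781)]  |A|=123.6075
8. canonical 5-gon: [(12.1785, 22.8436) (9.4372, 19.725) (7.7139, 11.9552) (21, 6.4463) (21, 13.4781)]
9. shoelace: 123.6075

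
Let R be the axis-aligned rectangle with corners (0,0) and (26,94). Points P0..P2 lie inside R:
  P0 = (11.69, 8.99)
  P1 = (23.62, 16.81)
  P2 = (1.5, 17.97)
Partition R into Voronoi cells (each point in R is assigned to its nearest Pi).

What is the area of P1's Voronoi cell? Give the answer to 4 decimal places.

Area of P1's cell: 969.6730

1. box [0,26]×[0,94]: [(0, 0) (26, 0) (26, 94) (0, 94)]
2. ⊥bis P1·P0 via (17.655,12.9): [(0, 39.834) (26, 0.1691) (26, 94) (0, 94)]  |A|=1923.9596
3. ⊥bis P1·P2 via (12.56,17.39): [(12.7194, 20.4296) (26, 0.1691) (26, 94) (16.5775, 94)]  |A|=969.673
4. canonical 4-gon: [(12.7194, 20.4296) (26, 0.1691) (26, 94) (16.5775, 94)]
5. shoelace: 969.673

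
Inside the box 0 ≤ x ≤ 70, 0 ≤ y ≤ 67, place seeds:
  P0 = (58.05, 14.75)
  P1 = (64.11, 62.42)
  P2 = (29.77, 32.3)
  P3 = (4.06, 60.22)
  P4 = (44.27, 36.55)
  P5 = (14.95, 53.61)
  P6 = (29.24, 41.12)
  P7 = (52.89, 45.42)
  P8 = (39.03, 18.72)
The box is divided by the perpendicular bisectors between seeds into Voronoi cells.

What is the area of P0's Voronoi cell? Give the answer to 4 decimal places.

1. box [0,70]×[0,67]: [(0, 0) (70, 0) (70, 67) (0, 67)]
2. ⊥bis P0·P1 via (61.08,38.585): [(0, 46.3497) (0, 0) (70, 0) (70, 37.4511)]  |A|=2933.0275
3. ⊥bis P0·P2 via (43.91,23.525): [(53.828, 39.5069) (29.3109, 0) (70, 0) (70, 37.4511)]  |A|=1106.5793
4. ⊥bis P0·P3 via (31.055,37.485): [(53.828, 39.5069) (29.3109, 0) (70, 0) (70, 37.4511)]  |A|=1106.5793
5. ⊥bis P0·P4 via (51.16,25.65): [(69.8579, 37.4691) (41.4002, 19.4807) (29.3109, 0) (70, 0) (70, 37.4511)]  |A|=933.4087
6. ⊥bis P0·P5 via (36.5,34.18): [(69.8579, 37.4691) (41.4002, 19.4807) (29.3109, 0) (70, 0) (70, 37.4511)]  |A|=933.4087
7. ⊥bis P0·P6 via (43.645,27.935): [(69.8579, 37.4691) (41.4002, 19.4807) (29.3109, 0) (70, 0) (70, 37.4511)]  |A|=933.4087
8. ⊥bis P0·P7 via (55.47,30.085): [(59.1577, 30.7054) (41.4002, 19.4807) (29.3109, 0) (70, 0) (70, 32.5296)]  |A|=906.1513
9. ⊥bis P0·P8 via (48.54,16.735): [(59.1577, 30.7054) (50.2854, 25.0972) (45.0469, 0) (70, 0) (70, 32.5296)]  |A|=656.09
10. canonical 5-gon: [(59.1577, 30.7054) (50.2854, 25.0972) (45.0469, 0) (70, 0) (70, 32.5296)]
11. shoelace: 656.09

Area of P0's cell: 656.0900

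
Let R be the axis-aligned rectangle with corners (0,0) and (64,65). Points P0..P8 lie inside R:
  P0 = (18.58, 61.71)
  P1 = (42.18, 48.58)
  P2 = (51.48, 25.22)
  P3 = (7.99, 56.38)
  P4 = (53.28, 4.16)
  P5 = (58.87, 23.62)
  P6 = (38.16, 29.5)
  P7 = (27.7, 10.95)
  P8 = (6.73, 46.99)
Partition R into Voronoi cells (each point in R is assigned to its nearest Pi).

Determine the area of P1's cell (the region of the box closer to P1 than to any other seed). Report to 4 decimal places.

Area of P1's cell: 861.9647

1. box [0,64]×[0,65]: [(0, 0) (64, 0) (64, 65) (0, 65)]
2. ⊥bis P1·P0 via (30.38,55.145): [(0, 0.5397) (0, 0) (64, 0) (64, 65) (35.8629, 65)]  |A|=3004.1332
3. ⊥bis P1·P2 via (46.83,36.9): [(12.6611, 23.2968) (64, 43.7357) (64, 65) (35.8629, 65)]  |A|=1132.5485
4. ⊥bis P1·P3 via (25.085,52.48): [(22.4352, 40.8649) (19.0033, 25.8217) (64, 43.7357) (64, 65) (35.8629, 65)]  |A|=1089.1778
5. ⊥bis P1·P4 via (47.73,26.37): [(22.4352, 40.8649) (19.0033, 25.8217) (64, 43.7357) (64, 65) (35.8629, 65)]  |A|=1089.1778
6. ⊥bis P1·P5 via (50.525,36.1): [(22.4352, 40.8649) (19.0033, 25.8217) (58.9191, 41.7129) (64, 45.1103) (64, 65) (35.8629, 65)]  |A|=1085.6855
7. ⊥bis P1·P6 via (40.17,39.04): [(23.3872, 42.576) (48.0402, 37.3818) (58.9191, 41.7129) (64, 45.1103) (64, 65) (35.8629, 65)]  |A|=863.5535
8. ⊥bis P1·P7 via (34.94,29.765): [(23.3872, 42.576) (48.0402, 37.3818) (58.9191, 41.7129) (64, 45.1103) (64, 65) (35.8629, 65)]  |A|=863.5535
9. ⊥bis P1·P8 via (24.455,47.785): [(24.5915, 44.7408) (24.701, 42.2992) (48.0402, 37.3818) (58.9191, 41.7129) (64, 45.1103) (64, 65) (35.8629, 65)]  |A|=861.9647
10. canonical 7-gon: [(24.5915, 44.7408) (24.701, 42.2992) (48.0402, 37.3818) (58.9191, 41.7129) (64, 45.1103) (64, 65) (35.8629, 65)]
11. shoelace: 861.9647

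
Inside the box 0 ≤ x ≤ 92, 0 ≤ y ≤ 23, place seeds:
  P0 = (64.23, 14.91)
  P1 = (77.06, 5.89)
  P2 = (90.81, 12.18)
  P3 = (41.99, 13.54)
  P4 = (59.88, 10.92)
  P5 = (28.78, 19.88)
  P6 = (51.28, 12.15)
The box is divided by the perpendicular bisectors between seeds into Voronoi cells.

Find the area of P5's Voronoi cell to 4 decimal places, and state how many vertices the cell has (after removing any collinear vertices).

Area of P5's cell: 756.3439 (4 vertices)

1. box [0,92]×[0,23]: [(0, 0) (92, 0) (92, 23) (0, 23)]
2. ⊥bis P5·P0 via (46.505,17.395): [(0, 0) (44.0663, 0) (47.2908, 23) (0, 23)]  |A|=1050.6063
3. ⊥bis P5·P1 via (52.92,12.885): [(0, 0) (44.0663, 0) (47.2908, 23) (0, 23)]  |A|=1050.6063
4. ⊥bis P5·P2 via (59.795,16.03): [(0, 0) (44.0663, 0) (47.2908, 23) (0, 23)]  |A|=1050.6063
5. ⊥bis P5·P3 via (35.385,16.71): [(0, 0) (27.3652, 0) (38.4038, 23) (0, 23)]  |A|=756.3439
6. ⊥bis P5·P4 via (44.33,15.4): [(0, 0) (27.3652, 0) (38.4038, 23) (0, 23)]  |A|=756.3439
7. ⊥bis P5·P6 via (40.03,16.015): [(0, 0) (27.3652, 0) (38.4038, 23) (0, 23)]  |A|=756.3439
8. canonical 4-gon: [(0, 0) (27.3652, 0) (38.4038, 23) (0, 23)]
9. shoelace: 756.3439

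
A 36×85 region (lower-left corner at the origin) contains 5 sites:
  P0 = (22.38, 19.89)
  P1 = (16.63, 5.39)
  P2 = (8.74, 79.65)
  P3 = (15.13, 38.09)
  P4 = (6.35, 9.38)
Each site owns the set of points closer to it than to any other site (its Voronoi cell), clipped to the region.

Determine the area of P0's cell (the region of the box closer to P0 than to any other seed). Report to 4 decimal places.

1. box [0,36]×[0,85]: [(0, 0) (36, 0) (36, 85) (0, 85)]
2. ⊥bis P0·P1 via (19.505,12.64): [(0, 20.3747) (36, 6.0989) (36, 85) (0, 85)]  |A|=2583.4748
3. ⊥bis P0·P2 via (15.56,49.77): [(0, 46.2185) (0, 20.3747) (36, 6.0989) (36, 54.4354)]  |A|=1335.244
4. ⊥bis P0·P3 via (18.755,28.99): [(0, 21.5189) (0, 20.3747) (36, 6.0989) (36, 35.8596)]  |A|=556.2876
5. ⊥bis P0·P4 via (14.365,14.635): [(7.8114, 24.6306) (14.3267, 14.6935) (36, 6.0989) (36, 35.8596)]  |A|=499.1433
6. canonical 4-gon: [(7.8114, 24.6306) (14.3267, 14.6935) (36, 6.0989) (36, 35.8596)]
7. shoelace: 499.1433

Area of P0's cell: 499.1433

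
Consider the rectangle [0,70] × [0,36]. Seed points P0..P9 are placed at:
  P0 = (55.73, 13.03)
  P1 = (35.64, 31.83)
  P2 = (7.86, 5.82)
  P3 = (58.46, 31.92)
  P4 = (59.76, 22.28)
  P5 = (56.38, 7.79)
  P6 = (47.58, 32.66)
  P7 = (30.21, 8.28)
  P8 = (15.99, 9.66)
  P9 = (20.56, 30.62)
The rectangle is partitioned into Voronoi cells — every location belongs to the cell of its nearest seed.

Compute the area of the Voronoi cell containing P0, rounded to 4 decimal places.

1. box [0,70]×[0,36]: [(0, 0) (70, 0) (70, 36) (0, 36)]
2. ⊥bis P0·P1 via (45.685,22.43): [(24.6953, 0) (70, 0) (70, 36) (58.3837, 36)]  |A|=1024.5796
3. ⊥bis P0·P2 via (31.795,9.425): [(32.0335, 7.8417) (33.2146, 0) (70, 0) (70, 36) (58.3837, 36)]  |A|=991.1765
4. ⊥bis P0·P3 via (57.095,22.475): [(47.0814, 23.9222) (32.0335, 7.8417) (33.2146, 0) (70, 0) (70, 20.61)]  |A|=744.6671
5. ⊥bis P0·P4 via (57.745,17.655): [(46.0036, 22.7704) (32.0335, 7.8417) (33.2146, 0) (70, 0) (70, 12.3158)]  |A|=630.1691
6. ⊥bis P0·P5 via (56.055,10.41): [(46.0036, 22.7704) (32.0335, 7.8417) (32.0943, 7.4378) (70, 12.1398) (70, 12.3158)]  |A|=263.284
7. ⊥bis P0·P6 via (51.655,22.845): [(48.6736, 21.6072) (42.5269, 19.0552) (32.0335, 7.8417) (32.0943, 7.4378) (70, 12.1398) (70, 12.3158)]  |A|=256.3019
8. ⊥bis P0·P7 via (42.97,10.655): [(48.6736, 21.6072) (42.5269, 19.0552) (41.5924, 18.0565) (43.3099, 8.829) (70, 12.1398) (70, 12.3158)]  |A|=201.1198
9. ⊥bis P0·P8 via (35.86,11.345): [(48.6736, 21.6072) (42.5269, 19.0552) (41.5924, 18.0565) (43.3099, 8.829) (70, 12.1398) (70, 12.3158)]  |A|=201.1198
10. ⊥bis P0·P9 via (38.145,21.825): [(48.6736, 21.6072) (42.5269, 19.0552) (41.5924, 18.0565) (43.3099, 8.829) (70, 12.1398) (70, 12.3158)]  |A|=201.1198
11. canonical 6-gon: [(48.6736, 21.6072) (42.5269, 19.0552) (41.5924, 18.0565) (43.3099, 8.829) (70, 12.1398) (70, 12.3158)]
12. shoelace: 201.1198

Area of P0's cell: 201.1198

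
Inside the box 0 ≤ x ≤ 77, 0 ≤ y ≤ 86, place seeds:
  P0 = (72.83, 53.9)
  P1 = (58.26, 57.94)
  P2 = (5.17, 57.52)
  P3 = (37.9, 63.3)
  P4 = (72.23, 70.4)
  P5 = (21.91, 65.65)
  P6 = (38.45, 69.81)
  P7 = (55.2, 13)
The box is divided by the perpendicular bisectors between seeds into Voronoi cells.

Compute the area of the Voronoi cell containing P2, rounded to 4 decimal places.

1. box [0,77]×[0,86]: [(0, 0) (77, 0) (77, 86) (0, 86)]
2. ⊥bis P2·P0 via (39,55.71): [(0, 0) (36.0194, 0) (40.6206, 86) (0, 86)]  |A|=3295.5182
3. ⊥bis P2·P1 via (31.715,57.73): [(0, 0) (32.1717, 0) (31.4914, 86) (0, 86)]  |A|=2737.5116
4. ⊥bis P2·P3 via (21.535,60.41): [(0, 0) (32.1717, 0) (32.1702, 0.1866) (17.0159, 86) (0, 86)]  |A|=2116.4178
5. ⊥bis P2·P4 via (38.7,63.96): [(0, 0) (32.1717, 0) (32.1702, 0.1866) (17.0159, 86) (0, 86)]  |A|=2116.4178
6. ⊥bis P2·P5 via (13.54,61.585): [(0, 0) (32.1717, 0) (32.1702, 0.1866) (25.7772, 36.3882) (1.6825, 86) (0, 86)]  |A|=1736.0597
7. ⊥bis P2·P6 via (21.81,63.665): [(0, 0) (32.1717, 0) (32.1702, 0.1866) (25.7772, 36.3882) (1.6825, 86) (0, 86)]  |A|=1736.0597
8. ⊥bis P2·P7 via (30.185,35.26): [(0, 1.3392) (26.6733, 31.3137) (25.7772, 36.3882) (1.6825, 86) (0, 86)]  |A|=1214.0025
9. canonical 5-gon: [(0, 1.3392) (26.6733, 31.3137) (25.7772, 36.3882) (1.6825, 86) (0, 86)]
10. shoelace: 1214.0025

Area of P2's cell: 1214.0025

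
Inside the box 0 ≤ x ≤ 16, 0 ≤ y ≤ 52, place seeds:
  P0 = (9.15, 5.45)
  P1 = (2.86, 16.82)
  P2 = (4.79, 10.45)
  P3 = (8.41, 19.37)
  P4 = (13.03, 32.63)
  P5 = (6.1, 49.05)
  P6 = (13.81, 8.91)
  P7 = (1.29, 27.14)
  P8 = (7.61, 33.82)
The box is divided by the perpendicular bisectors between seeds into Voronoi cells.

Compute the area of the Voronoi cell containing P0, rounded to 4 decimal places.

Area of P0's cell: 92.6649

1. box [0,16]×[0,52]: [(0, 0) (16, 0) (16, 52) (0, 52)]
2. ⊥bis P0·P1 via (6.005,11.135): [(0, 7.813) (0, 0) (16, 0) (16, 16.6643)]  |A|=195.8185
3. ⊥bis P0·P2 via (6.97,7.95): [(0, 1.8722) (0, 0) (16, 0) (16, 15.8242)]  |A|=141.5706
4. ⊥bis P0·P3 via (8.78,12.41): [(12.2992, 12.5971) (0, 1.8722) (0, 0) (16, 0) (16, 12.7938)]  |A|=135.9633
5. ⊥bis P0·P4 via (11.09,19.04): [(12.2992, 12.5971) (0, 1.8722) (0, 0) (16, 0) (16, 12.7938)]  |A|=135.9633
6. ⊥bis P0·P5 via (7.625,27.25): [(12.2992, 12.5971) (0, 1.8722) (0, 0) (16, 0) (16, 12.7938)]  |A|=135.9633
7. ⊥bis P0·P6 via (11.48,7.18): [(9.3605, 10.0345) (0, 1.8722) (0, 0) (16, 0) (16, 1.0924)]  |A|=92.6649
8. ⊥bis P0·P7 via (5.22,16.295): [(9.3605, 10.0345) (0, 1.8722) (0, 0) (16, 0) (16, 1.0924)]  |A|=92.6649
9. ⊥bis P0·P8 via (8.38,19.635): [(9.3605, 10.0345) (0, 1.8722) (0, 0) (16, 0) (16, 1.0924)]  |A|=92.6649
10. canonical 5-gon: [(9.3605, 10.0345) (0, 1.8722) (0, 0) (16, 0) (16, 1.0924)]
11. shoelace: 92.6649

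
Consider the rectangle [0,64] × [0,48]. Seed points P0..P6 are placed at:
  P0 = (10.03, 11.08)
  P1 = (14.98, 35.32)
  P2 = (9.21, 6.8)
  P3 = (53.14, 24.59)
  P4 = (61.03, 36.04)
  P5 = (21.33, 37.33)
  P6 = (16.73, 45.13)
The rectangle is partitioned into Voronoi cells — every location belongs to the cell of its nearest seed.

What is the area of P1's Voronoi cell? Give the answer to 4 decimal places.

1. box [0,64]×[0,48]: [(0, 0) (64, 0) (64, 48) (0, 48)]
2. ⊥bis P1·P0 via (12.505,23.2): [(0, 25.7536) (64, 12.6843) (64, 48) (0, 48)]  |A|=1841.9861
3. ⊥bis P1·P2 via (12.095,21.06): [(0, 25.7536) (64, 12.6843) (64, 48) (0, 48)]  |A|=1841.9861
4. ⊥bis P1·P3 via (34.06,29.955): [(0, 25.7536) (31.0933, 19.4041) (39.134, 48) (0, 48)]  |A|=905.3912
5. ⊥bis P1·P4 via (38.005,35.68): [(0, 25.7536) (31.0933, 19.4041) (37.882, 43.5475) (37.8124, 48) (0, 48)]  |A|=902.449
6. ⊥bis P1·P5 via (18.155,36.325): [(0, 25.7536) (22.9871, 21.0595) (14.4594, 48) (0, 48)]  |A|=450.4622
7. ⊥bis P1·P6 via (15.855,40.225): [(0, 43.0534) (0, 25.7536) (22.9871, 21.0595) (16.9843, 40.0235)]  |A|=350.7871
8. canonical 4-gon: [(0, 43.0534) (0, 25.7536) (22.9871, 21.0595) (16.9843, 40.0235)]
9. shoelace: 350.7871

Area of P1's cell: 350.7871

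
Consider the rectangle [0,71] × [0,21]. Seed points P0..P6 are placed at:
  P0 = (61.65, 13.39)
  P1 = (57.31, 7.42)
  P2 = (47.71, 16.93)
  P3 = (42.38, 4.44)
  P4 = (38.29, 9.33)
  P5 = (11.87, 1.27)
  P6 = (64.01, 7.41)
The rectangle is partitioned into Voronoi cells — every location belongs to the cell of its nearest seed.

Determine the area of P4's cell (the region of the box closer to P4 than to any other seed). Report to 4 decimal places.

1. box [0,71]×[0,21]: [(0, 0) (71, 0) (71, 21) (0, 21)]
2. ⊥bis P4·P0 via (49.97,11.36): [(0, 0) (51.9444, 0) (48.2946, 21) (0, 21)]  |A|=1052.5089
3. ⊥bis P4·P1 via (47.8,8.375): [(0, 0) (46.959, 0) (48.7846, 18.1802) (48.2946, 21) (0, 21)]  |A|=1007.1911
4. ⊥bis P4·P2 via (43,13.13): [(0, 0) (46.959, 0) (47.6933, 7.3127) (36.6505, 21) (0, 21)]  |A|=923.302
5. ⊥bis P4·P3 via (40.335,6.885): [(0, 0) (32.1033, 0) (44.9346, 10.7321) (36.6505, 21) (0, 21)]  |A|=832.2432
6. ⊥bis P4·P5 via (25.08,5.3): [(26.6969, 0) (32.1033, 0) (44.9346, 10.7321) (36.6505, 21) (20.2904, 21)]  |A|=338.8771
7. ⊥bis P4·P6 via (51.15,8.37): [(26.6969, 0) (32.1033, 0) (44.9346, 10.7321) (36.6505, 21) (20.2904, 21)]  |A|=338.8771
8. canonical 5-gon: [(26.6969, 0) (32.1033, 0) (44.9346, 10.7321) (36.6505, 21) (20.2904, 21)]
9. shoelace: 338.8771

Area of P4's cell: 338.8771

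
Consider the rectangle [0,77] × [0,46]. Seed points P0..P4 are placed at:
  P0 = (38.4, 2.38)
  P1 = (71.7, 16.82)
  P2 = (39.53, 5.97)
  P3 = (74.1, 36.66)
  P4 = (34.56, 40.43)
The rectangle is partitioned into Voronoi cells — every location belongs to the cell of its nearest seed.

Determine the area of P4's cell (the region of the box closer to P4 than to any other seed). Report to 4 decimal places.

1. box [0,77]×[0,46]: [(0, 0) (77, 0) (77, 46) (0, 46)]
2. ⊥bis P4·P0 via (36.48,21.405): [(0, 17.7234) (77, 25.4943) (77, 46) (0, 46)]  |A|=1878.1179
3. ⊥bis P4·P1 via (53.13,28.625): [(0, 17.7234) (49.367, 22.7056) (64.1753, 46) (0, 46)]  |A|=1445.4287
4. ⊥bis P4·P2 via (37.045,23.2): [(0, 17.8572) (50.9568, 25.2064) (64.1753, 46) (0, 46)]  |A|=1384.2512
5. ⊥bis P4·P3 via (54.33,38.545): [(0, 17.8572) (50.9568, 25.2064) (53.429, 29.0954) (55.0408, 46) (0, 46)]  |A|=1307.0433
6. canonical 5-gon: [(0, 17.8572) (50.9568, 25.2064) (53.429, 29.0954) (55.0408, 46) (0, 46)]
7. shoelace: 1307.0433

Area of P4's cell: 1307.0433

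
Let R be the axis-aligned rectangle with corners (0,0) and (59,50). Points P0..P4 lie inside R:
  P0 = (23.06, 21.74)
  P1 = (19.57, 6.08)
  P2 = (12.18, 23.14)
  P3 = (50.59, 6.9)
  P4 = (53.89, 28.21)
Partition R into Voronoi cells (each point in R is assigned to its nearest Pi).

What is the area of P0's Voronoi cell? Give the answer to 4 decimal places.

Area of P0's cell: 664.6313

1. box [0,59]×[0,50]: [(0, 0) (59, 0) (59, 50) (0, 50)]
2. ⊥bis P0·P1 via (21.315,13.91): [(0, 18.6603) (59, 5.5115) (59, 50) (0, 50)]  |A|=2236.9328
3. ⊥bis P0·P2 via (17.62,22.44): [(16.656, 14.9483) (59, 5.5115) (59, 50) (21.1663, 50)]  |A|=1604.978
4. ⊥bis P0·P3 via (36.825,14.32): [(16.656, 14.9483) (34.9643, 10.8681) (56.0582, 50) (21.1663, 50)]  |A|=1012.7628
5. ⊥bis P0·P4 via (38.475,24.975): [(16.656, 14.9483) (34.9643, 10.8681) (39.6221, 19.509) (33.2232, 50) (21.1663, 50)]  |A|=664.6313
6. canonical 5-gon: [(16.656, 14.9483) (34.9643, 10.8681) (39.6221, 19.509) (33.2232, 50) (21.1663, 50)]
7. shoelace: 664.6313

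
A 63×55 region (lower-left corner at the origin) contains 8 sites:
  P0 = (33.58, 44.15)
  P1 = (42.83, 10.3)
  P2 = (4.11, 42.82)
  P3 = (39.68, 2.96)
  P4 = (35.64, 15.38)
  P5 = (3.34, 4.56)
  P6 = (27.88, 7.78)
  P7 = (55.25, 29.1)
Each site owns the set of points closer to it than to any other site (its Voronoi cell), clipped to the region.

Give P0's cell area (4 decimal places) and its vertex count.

Area of P0's cell: 752.1378 (4 vertices)

1. box [0,63]×[0,55]: [(0, 0) (63, 0) (63, 55) (0, 55)]
2. ⊥bis P0·P1 via (38.205,27.225): [(0, 16.7849) (63, 34.0006) (63, 55) (0, 55)]  |A|=1865.256
3. ⊥bis P0·P2 via (18.845,43.485): [(19.8057, 22.1971) (63, 34.0006) (63, 55) (18.3253, 55)]  |A|=1186.2557
4. ⊥bis P0·P3 via (36.63,23.555): [(19.8057, 22.1971) (63, 34.0006) (63, 55) (18.3253, 55)]  |A|=1186.2557
5. ⊥bis P0·P4 via (34.61,29.765): [(19.513, 28.684) (52.0768, 31.0157) (63, 34.0006) (63, 55) (18.3253, 55)]  |A|=1080.2957
6. ⊥bis P0·P5 via (18.46,24.355): [(19.513, 28.684) (52.0768, 31.0157) (63, 34.0006) (63, 55) (18.3253, 55)]  |A|=1080.2957
7. ⊥bis P0·P6 via (30.73,25.965): [(19.513, 28.684) (52.0768, 31.0157) (63, 34.0006) (63, 55) (18.3253, 55)]  |A|=1080.2957
8. ⊥bis P0·P7 via (44.415,36.625): [(19.513, 28.684) (39.9145, 30.1448) (57.1766, 55) (18.3253, 55)]  |A|=752.1378
9. canonical 4-gon: [(19.513, 28.684) (39.9145, 30.1448) (57.1766, 55) (18.3253, 55)]
10. shoelace: 752.1378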